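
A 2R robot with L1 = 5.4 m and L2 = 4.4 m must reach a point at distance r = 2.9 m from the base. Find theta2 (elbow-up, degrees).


cos(theta2) = (r^2 - L1^2 - L2^2) / (2*L1*L2)
cos(theta2) = (8.41 - 29.16 - 19.36) / 47.52
cos(theta2) = -0.844066
theta2 = 147.572 degrees


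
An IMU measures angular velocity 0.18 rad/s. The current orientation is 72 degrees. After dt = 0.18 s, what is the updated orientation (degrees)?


delta_theta = w * dt = 0.18 * 0.18 = 0.0324 rad
= 1.8564 deg
theta_new = 72 + 1.8564 = 73.8564 deg


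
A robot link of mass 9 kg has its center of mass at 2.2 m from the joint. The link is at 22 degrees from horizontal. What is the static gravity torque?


tau = m*g*L*cos(angle)
= 9 * 9.81 * 2.2 * cos(22 deg)
= 9 * 9.81 * 2.2 * 0.9272
= 180.0943 Nm


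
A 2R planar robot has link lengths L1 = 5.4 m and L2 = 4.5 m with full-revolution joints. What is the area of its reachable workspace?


r_max = L1 + L2 = 9.9 m
r_min = |L1 - L2| = 0.9 m
Area = pi*(r_max^2 - r_min^2)
= pi*(98.01 - 0.81)
= pi * 97.2
= 305.3628 m^2


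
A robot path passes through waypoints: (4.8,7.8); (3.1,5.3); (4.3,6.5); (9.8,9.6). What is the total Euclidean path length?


Segment lengths:
  seg1 = sqrt((-1.7)^2 + (-2.5)^2) = 3.0232
  seg2 = sqrt((1.2)^2 + (1.2)^2) = 1.6971
  seg3 = sqrt((5.5)^2 + (3.1)^2) = 6.3135
Total = 11.0338


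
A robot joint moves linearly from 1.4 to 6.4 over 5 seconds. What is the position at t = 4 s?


s = t/T = 4/5 = 0.8
p(t) = p0 + (pf-p0)*s
= 1.4 + (6.4 - 1.4) * 0.8
= 5.4


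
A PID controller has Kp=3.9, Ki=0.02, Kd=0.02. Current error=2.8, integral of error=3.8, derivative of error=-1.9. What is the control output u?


u = Kp*e + Ki*int(e) + Kd*de/dt
= 3.9*2.8 + 0.02*3.8 + 0.02*(-1.9)
= 10.92 + 0.076 + -0.038
= 10.958


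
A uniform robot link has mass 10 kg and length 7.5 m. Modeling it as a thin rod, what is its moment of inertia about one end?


I = (1/3) * m * L^2
= (1/3) * 10 * 7.5^2
= 0.333333 * 10 * 56.25
= 187.5 kg*m^2


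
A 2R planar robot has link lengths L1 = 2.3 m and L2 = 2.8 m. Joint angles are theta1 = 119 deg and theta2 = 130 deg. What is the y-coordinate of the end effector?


Convert angles to radians: theta1 = 2.0769, theta2 = 2.2689
y = L1*sin(theta1) + L2*sin(theta1+theta2)
y = 2.0116 + -2.614
y = -0.6024


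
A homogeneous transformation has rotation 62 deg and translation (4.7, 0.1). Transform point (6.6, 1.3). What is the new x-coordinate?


x' = cos(theta)*px - sin(theta)*py + tx
= 0.4695*6.6 - 0.8829*1.3 + 4.7
= 6.6507


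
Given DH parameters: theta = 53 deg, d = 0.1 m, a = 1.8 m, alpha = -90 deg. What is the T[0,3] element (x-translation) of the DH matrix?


T[0,3] = a * cos(theta)
= 1.8 * cos(53 deg)
= 1.8 * 0.6018
= 1.0833


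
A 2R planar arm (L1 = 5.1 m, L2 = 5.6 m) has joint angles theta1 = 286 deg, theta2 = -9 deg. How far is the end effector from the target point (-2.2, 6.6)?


End effector via forward kinematics:
x = L1*cos(t1) + L2*cos(t1+t2) = 2.0882
y = L1*sin(t1) + L2*sin(t1+t2) = -10.4607
Distance to target:
d = sqrt((-2.2 - 2.0882)^2 + (6.6 - -10.4607)^2)
= sqrt(18.3888 + 291.0672)
= 17.5914 m


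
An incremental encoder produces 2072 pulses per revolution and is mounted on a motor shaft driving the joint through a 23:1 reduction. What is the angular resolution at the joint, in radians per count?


counts per rev = 2072
effective counts at joint = 2072 * 23 = 47656
resolution = 2*pi / 47656
= 1.3184e-04 rad/count


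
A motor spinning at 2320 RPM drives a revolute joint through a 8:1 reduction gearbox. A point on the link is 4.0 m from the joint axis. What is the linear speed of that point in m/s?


omega_motor = 2320 * 2*pi/60 = 242.9498 rad/s
omega_joint = omega_motor / 8 = 30.3687 rad/s
v = omega_joint * r = 30.3687 * 4.0
= 121.4749 m/s


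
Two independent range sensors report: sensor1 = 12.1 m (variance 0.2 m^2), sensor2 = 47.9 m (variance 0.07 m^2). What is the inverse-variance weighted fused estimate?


w1 = (1/var1) / (1/var1 + 1/var2)
   = 5.0 / (5.0 + 14.2857) = 0.2593
w2 = 1 - w1 = 0.7407
fused = w1*s1 + w2*s2 = 3.137 + 35.4815
= 38.6185 m


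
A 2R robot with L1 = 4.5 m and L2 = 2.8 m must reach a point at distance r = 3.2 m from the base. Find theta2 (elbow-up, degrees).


cos(theta2) = (r^2 - L1^2 - L2^2) / (2*L1*L2)
cos(theta2) = (10.24 - 20.25 - 7.84) / 25.2
cos(theta2) = -0.708333
theta2 = 135.0995 degrees


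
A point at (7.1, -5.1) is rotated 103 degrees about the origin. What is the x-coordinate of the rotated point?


x' = x*cos(theta) - y*sin(theta)
cos(103 deg) = -0.225, sin(103 deg) = 0.9744
x' = 7.1 * -0.225 - -5.1 * 0.9744
= -1.5972 - -4.9693
= 3.3721


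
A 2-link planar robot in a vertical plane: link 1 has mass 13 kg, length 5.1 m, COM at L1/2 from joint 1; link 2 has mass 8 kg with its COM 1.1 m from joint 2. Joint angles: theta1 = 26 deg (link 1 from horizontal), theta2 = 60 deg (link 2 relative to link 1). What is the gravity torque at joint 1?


Horizontal distance from joint 1 to link-1 COM:
  x_c1 = (L1/2)*cos(t1) = 2.55 * 0.8988 = 2.2919 m
Horizontal distance from joint 1 to link-2 COM:
  x_c2 = L1*cos(t1) + Lc2*cos(t1+t2)
       = 5.1*0.8988 + 1.1*0.0698 = 4.6606 m
tau1 = m1*g*x_c1 + m2*g*x_c2
     = 13*9.81*2.2919 + 8*9.81*4.6606
     = 292.2892 + 365.7625
     = 658.0516 Nm


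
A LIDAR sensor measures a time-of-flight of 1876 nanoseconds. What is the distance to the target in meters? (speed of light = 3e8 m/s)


tof = 1876 ns = 1.876e-06 s
dist = c * tof / 2
= 3e8 * 1.876e-06 / 2
= 281.4 m


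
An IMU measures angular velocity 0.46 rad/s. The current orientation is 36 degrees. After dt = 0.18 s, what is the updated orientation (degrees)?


delta_theta = w * dt = 0.46 * 0.18 = 0.0828 rad
= 4.7441 deg
theta_new = 36 + 4.7441 = 40.7441 deg


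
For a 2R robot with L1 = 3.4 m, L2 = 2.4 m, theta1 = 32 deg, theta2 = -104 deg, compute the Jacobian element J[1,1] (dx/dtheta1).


J[1,1] = -L1*sin(t1) - L2*sin(t1+t2)
= -3.4*sin(32) - 2.4*sin(-72)
= 0.4808


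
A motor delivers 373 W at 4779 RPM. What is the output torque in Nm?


omega = 4779 * 2*pi/60 = 500.4557 rad/s
tau = P / omega = 373 / 500.4557
= 0.7453 Nm


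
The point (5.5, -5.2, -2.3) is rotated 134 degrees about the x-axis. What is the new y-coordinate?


Rotation about x-axis: y' = y*cos(theta) - z*sin(theta)
= -5.2 * -0.6947 - -2.3 * 0.7193
= 5.2667


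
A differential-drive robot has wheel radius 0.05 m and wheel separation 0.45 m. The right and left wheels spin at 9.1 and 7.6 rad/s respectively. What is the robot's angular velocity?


vR = r*wR = 0.05*9.1 = 0.455 m/s
vL = r*wL = 0.05*7.6 = 0.38 m/s
v = (vR+vL)/2 = 0.4175 m/s
omega = (vR-vL)/L = 0.1667 rad/s
angular velocity = 0.1667 rad/s


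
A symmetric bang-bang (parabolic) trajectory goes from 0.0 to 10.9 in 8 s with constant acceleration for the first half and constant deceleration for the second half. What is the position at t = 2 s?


Symmetric rest-to-rest: each phase covers (pf-p0)/2 in time T/2. 0.5*a*(T/2)^2 = (pf-p0)/2 => a = 4*(pf-p0)/T^2
a = 4*(10.9-0.0)/8^2 = 0.6813
t = 2 is in the acceleration phase (t <= T/2).
p = p0 + 0.5*a*t^2 = 0.0 + 0.5*0.6813*2^2
= 1.3625


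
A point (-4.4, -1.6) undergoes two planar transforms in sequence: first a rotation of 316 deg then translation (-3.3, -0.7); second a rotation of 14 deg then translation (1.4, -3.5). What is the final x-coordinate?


After transform 1:
x1 = cos(316)*-4.4 - sin(316)*-1.6 + -3.3 = -7.5765
y1 = sin(316)*-4.4 + cos(316)*-1.6 + -0.7 = 1.2056
After transform 2:
x2 = cos(14)*-7.5765 - sin(14)*1.2056 + 1.4
= -6.2431


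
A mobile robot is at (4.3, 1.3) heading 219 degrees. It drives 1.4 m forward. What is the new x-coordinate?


x_new = x0 + d*cos(theta)
= 4.3 + 1.4*cos(219)
= 4.3 + -1.088
= 3.212


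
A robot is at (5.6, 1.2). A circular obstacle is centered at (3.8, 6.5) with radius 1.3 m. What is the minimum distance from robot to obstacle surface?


center_dist = sqrt((5.6-3.8)^2 + (1.2-6.5)^2)
= sqrt(3.24 + 28.09)
= 5.5973
min_dist = center_dist - radius = 5.5973 - 1.3 = 4.2973 m


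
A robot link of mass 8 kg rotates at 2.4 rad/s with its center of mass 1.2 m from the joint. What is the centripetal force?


F = m * omega^2 * r
= 8 * 2.4^2 * 1.2
= 8 * 5.76 * 1.2
= 55.296 N


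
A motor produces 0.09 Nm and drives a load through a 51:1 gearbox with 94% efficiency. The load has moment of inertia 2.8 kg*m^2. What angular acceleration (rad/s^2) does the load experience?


tau_out = tau_motor * N * eta
= 0.09 * 51 * 0.94 = 4.3146 Nm
alpha = tau_out / I = 4.3146 / 2.8
= 1.5409 rad/s^2


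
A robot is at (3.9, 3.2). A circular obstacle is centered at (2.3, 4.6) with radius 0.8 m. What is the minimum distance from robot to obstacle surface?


center_dist = sqrt((3.9-2.3)^2 + (3.2-4.6)^2)
= sqrt(2.56 + 1.96)
= 2.126
min_dist = center_dist - radius = 2.126 - 0.8 = 1.326 m


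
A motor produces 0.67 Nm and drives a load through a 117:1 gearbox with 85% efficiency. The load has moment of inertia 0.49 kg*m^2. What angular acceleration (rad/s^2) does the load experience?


tau_out = tau_motor * N * eta
= 0.67 * 117 * 0.85 = 66.6315 Nm
alpha = tau_out / I = 66.6315 / 0.49
= 135.9827 rad/s^2


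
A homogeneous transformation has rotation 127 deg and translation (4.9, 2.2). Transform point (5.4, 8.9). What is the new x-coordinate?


x' = cos(theta)*px - sin(theta)*py + tx
= -0.6018*5.4 - 0.7986*8.9 + 4.9
= -5.4577


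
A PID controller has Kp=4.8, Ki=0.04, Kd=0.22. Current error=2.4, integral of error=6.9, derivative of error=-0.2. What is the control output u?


u = Kp*e + Ki*int(e) + Kd*de/dt
= 4.8*2.4 + 0.04*6.9 + 0.22*(-0.2)
= 11.52 + 0.276 + -0.044
= 11.752


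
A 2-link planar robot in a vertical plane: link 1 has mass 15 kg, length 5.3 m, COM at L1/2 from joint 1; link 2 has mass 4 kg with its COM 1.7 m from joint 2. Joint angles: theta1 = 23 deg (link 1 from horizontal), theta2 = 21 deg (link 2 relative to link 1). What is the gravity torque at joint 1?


Horizontal distance from joint 1 to link-1 COM:
  x_c1 = (L1/2)*cos(t1) = 2.65 * 0.9205 = 2.4393 m
Horizontal distance from joint 1 to link-2 COM:
  x_c2 = L1*cos(t1) + Lc2*cos(t1+t2)
       = 5.3*0.9205 + 1.7*0.7193 = 6.1016 m
tau1 = m1*g*x_c1 + m2*g*x_c2
     = 15*9.81*2.4393 + 4*9.81*6.1016
     = 358.9486 + 239.425
     = 598.3735 Nm


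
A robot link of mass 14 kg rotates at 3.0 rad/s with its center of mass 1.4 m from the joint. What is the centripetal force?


F = m * omega^2 * r
= 14 * 3.0^2 * 1.4
= 14 * 9.0 * 1.4
= 176.4 N


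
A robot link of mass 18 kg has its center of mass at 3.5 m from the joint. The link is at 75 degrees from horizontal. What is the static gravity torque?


tau = m*g*L*cos(angle)
= 18 * 9.81 * 3.5 * cos(75 deg)
= 18 * 9.81 * 3.5 * 0.2588
= 159.9579 Nm


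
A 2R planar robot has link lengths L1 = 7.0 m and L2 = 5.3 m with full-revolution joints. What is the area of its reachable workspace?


r_max = L1 + L2 = 12.3 m
r_min = |L1 - L2| = 1.7 m
Area = pi*(r_max^2 - r_min^2)
= pi*(151.29 - 2.89)
= pi * 148.4
= 466.2123 m^2


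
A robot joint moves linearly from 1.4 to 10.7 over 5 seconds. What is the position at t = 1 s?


s = t/T = 1/5 = 0.2
p(t) = p0 + (pf-p0)*s
= 1.4 + (10.7 - 1.4) * 0.2
= 3.26


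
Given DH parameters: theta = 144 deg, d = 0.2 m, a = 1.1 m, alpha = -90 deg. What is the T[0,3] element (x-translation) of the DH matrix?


T[0,3] = a * cos(theta)
= 1.1 * cos(144 deg)
= 1.1 * -0.809
= -0.8899


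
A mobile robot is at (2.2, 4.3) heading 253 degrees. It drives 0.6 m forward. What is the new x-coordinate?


x_new = x0 + d*cos(theta)
= 2.2 + 0.6*cos(253)
= 2.2 + -0.1754
= 2.0246


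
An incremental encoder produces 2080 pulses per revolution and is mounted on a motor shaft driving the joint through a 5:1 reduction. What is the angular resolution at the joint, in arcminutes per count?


counts per rev = 2080
effective counts at joint = 2080 * 5 = 10400
resolution = 360*60 / 10400
= 2.0769 arcmin/count


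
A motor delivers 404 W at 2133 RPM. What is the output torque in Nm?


omega = 2133 * 2*pi/60 = 223.3672 rad/s
tau = P / omega = 404 / 223.3672
= 1.8087 Nm


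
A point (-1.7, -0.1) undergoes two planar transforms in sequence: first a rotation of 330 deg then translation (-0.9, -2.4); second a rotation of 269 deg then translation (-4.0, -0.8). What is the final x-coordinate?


After transform 1:
x1 = cos(330)*-1.7 - sin(330)*-0.1 + -0.9 = -2.4222
y1 = sin(330)*-1.7 + cos(330)*-0.1 + -2.4 = -1.6366
After transform 2:
x2 = cos(269)*-2.4222 - sin(269)*-1.6366 + -4.0
= -5.5941


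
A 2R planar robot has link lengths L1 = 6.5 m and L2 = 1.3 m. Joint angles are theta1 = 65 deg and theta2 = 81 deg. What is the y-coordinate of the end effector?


Convert angles to radians: theta1 = 1.1345, theta2 = 1.4137
y = L1*sin(theta1) + L2*sin(theta1+theta2)
y = 5.891 + 0.727
y = 6.618


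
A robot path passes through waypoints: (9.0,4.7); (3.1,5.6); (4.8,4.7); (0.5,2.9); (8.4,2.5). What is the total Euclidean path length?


Segment lengths:
  seg1 = sqrt((-5.9)^2 + (0.9)^2) = 5.9682
  seg2 = sqrt((1.7)^2 + (-0.9)^2) = 1.9235
  seg3 = sqrt((-4.3)^2 + (-1.8)^2) = 4.6615
  seg4 = sqrt((7.9)^2 + (-0.4)^2) = 7.9101
Total = 20.4635


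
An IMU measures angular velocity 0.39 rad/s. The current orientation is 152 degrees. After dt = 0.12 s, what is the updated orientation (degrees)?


delta_theta = w * dt = 0.39 * 0.12 = 0.0468 rad
= 2.6814 deg
theta_new = 152 + 2.6814 = 154.6814 deg


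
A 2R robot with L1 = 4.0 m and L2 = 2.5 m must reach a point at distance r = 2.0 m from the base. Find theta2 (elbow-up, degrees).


cos(theta2) = (r^2 - L1^2 - L2^2) / (2*L1*L2)
cos(theta2) = (4.0 - 16.0 - 6.25) / 20.0
cos(theta2) = -0.9125
theta2 = 155.8532 degrees


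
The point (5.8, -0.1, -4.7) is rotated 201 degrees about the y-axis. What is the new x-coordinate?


Rotation about y-axis: x' = x*cos(theta) + z*sin(theta)
= 5.8 * -0.9336 + -4.7 * -0.3584
= -3.7304


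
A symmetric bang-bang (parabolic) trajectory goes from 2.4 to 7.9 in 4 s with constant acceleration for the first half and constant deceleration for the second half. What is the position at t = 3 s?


Symmetric rest-to-rest: each phase covers (pf-p0)/2 in time T/2. 0.5*a*(T/2)^2 = (pf-p0)/2 => a = 4*(pf-p0)/T^2
a = 4*(7.9-2.4)/4^2 = 1.375
t = 3 is in the deceleration phase (t > T/2).
p = pf - 0.5*a*(T-t)^2 = 7.9 - 0.5*1.375*1^2
= 7.2125


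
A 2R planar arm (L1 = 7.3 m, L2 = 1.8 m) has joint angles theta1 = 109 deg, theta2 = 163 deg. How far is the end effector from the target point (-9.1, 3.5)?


End effector via forward kinematics:
x = L1*cos(t1) + L2*cos(t1+t2) = -2.3138
y = L1*sin(t1) + L2*sin(t1+t2) = 5.1034
Distance to target:
d = sqrt((-9.1 - -2.3138)^2 + (3.5 - 5.1034)^2)
= sqrt(46.0521 + 2.5708)
= 6.973 m


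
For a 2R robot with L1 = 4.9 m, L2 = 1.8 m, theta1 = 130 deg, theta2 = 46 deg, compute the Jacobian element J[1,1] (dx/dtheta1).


J[1,1] = -L1*sin(t1) - L2*sin(t1+t2)
= -4.9*sin(130) - 1.8*sin(176)
= -3.8792


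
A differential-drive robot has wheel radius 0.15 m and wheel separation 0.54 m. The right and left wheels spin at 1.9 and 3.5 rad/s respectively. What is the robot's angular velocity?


vR = r*wR = 0.15*1.9 = 0.285 m/s
vL = r*wL = 0.15*3.5 = 0.525 m/s
v = (vR+vL)/2 = 0.405 m/s
omega = (vR-vL)/L = -0.4444 rad/s
angular velocity = -0.4444 rad/s


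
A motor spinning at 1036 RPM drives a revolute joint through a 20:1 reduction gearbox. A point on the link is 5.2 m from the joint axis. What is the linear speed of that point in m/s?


omega_motor = 1036 * 2*pi/60 = 108.4897 rad/s
omega_joint = omega_motor / 20 = 5.4245 rad/s
v = omega_joint * r = 5.4245 * 5.2
= 28.2073 m/s


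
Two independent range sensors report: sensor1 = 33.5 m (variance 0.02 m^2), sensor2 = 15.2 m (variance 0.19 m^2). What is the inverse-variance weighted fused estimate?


w1 = (1/var1) / (1/var1 + 1/var2)
   = 50.0 / (50.0 + 5.2632) = 0.9048
w2 = 1 - w1 = 0.0952
fused = w1*s1 + w2*s2 = 30.3095 + 1.4476
= 31.7571 m


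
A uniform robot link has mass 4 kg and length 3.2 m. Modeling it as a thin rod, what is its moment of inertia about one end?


I = (1/3) * m * L^2
= (1/3) * 4 * 3.2^2
= 0.333333 * 4 * 10.24
= 13.6533 kg*m^2


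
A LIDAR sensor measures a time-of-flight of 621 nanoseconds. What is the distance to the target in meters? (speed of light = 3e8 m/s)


tof = 621 ns = 6.21e-07 s
dist = c * tof / 2
= 3e8 * 6.21e-07 / 2
= 93.15 m


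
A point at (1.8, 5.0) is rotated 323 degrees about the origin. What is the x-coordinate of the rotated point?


x' = x*cos(theta) - y*sin(theta)
cos(323 deg) = 0.7986, sin(323 deg) = -0.6018
x' = 1.8 * 0.7986 - 5.0 * -0.6018
= 1.4375 - -3.0091
= 4.4466


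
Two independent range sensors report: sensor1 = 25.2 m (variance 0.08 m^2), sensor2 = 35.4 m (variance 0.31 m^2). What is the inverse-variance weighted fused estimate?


w1 = (1/var1) / (1/var1 + 1/var2)
   = 12.5 / (12.5 + 3.2258) = 0.7949
w2 = 1 - w1 = 0.2051
fused = w1*s1 + w2*s2 = 20.0308 + 7.2615
= 27.2923 m


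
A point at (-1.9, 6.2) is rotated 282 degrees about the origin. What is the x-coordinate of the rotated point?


x' = x*cos(theta) - y*sin(theta)
cos(282 deg) = 0.2079, sin(282 deg) = -0.9781
x' = -1.9 * 0.2079 - 6.2 * -0.9781
= -0.395 - -6.0645
= 5.6695


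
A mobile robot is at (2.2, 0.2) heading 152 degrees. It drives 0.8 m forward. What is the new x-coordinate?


x_new = x0 + d*cos(theta)
= 2.2 + 0.8*cos(152)
= 2.2 + -0.7064
= 1.4936


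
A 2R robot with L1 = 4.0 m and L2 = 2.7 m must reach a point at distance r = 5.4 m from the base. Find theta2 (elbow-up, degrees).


cos(theta2) = (r^2 - L1^2 - L2^2) / (2*L1*L2)
cos(theta2) = (29.16 - 16.0 - 7.29) / 21.6
cos(theta2) = 0.271759
theta2 = 74.231 degrees


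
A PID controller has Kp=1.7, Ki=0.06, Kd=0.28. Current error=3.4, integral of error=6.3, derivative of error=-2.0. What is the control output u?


u = Kp*e + Ki*int(e) + Kd*de/dt
= 1.7*3.4 + 0.06*6.3 + 0.28*(-2.0)
= 5.78 + 0.378 + -0.56
= 5.598


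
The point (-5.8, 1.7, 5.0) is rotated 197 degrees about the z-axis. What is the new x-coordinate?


Rotation about z-axis: x' = x*cos(theta) - y*sin(theta)
= -5.8 * -0.9563 - 1.7 * -0.2924
= 6.0436


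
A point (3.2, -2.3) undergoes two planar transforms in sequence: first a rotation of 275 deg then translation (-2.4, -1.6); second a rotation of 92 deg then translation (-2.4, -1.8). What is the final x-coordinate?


After transform 1:
x1 = cos(275)*3.2 - sin(275)*-2.3 + -2.4 = -4.4123
y1 = sin(275)*3.2 + cos(275)*-2.3 + -1.6 = -4.9883
After transform 2:
x2 = cos(92)*-4.4123 - sin(92)*-4.9883 + -2.4
= 2.7392


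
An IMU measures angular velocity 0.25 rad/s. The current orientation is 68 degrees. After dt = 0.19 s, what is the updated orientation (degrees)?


delta_theta = w * dt = 0.25 * 0.19 = 0.0475 rad
= 2.7215 deg
theta_new = 68 + 2.7215 = 70.7215 deg


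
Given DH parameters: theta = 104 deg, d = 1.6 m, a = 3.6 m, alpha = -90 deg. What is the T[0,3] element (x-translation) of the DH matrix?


T[0,3] = a * cos(theta)
= 3.6 * cos(104 deg)
= 3.6 * -0.2419
= -0.8709


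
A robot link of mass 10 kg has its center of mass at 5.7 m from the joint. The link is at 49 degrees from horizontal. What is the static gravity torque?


tau = m*g*L*cos(angle)
= 10 * 9.81 * 5.7 * cos(49 deg)
= 10 * 9.81 * 5.7 * 0.6561
= 366.8485 Nm


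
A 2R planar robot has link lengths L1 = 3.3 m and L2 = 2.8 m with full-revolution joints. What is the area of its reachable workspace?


r_max = L1 + L2 = 6.1 m
r_min = |L1 - L2| = 0.5 m
Area = pi*(r_max^2 - r_min^2)
= pi*(37.21 - 0.25)
= pi * 36.96
= 116.1133 m^2


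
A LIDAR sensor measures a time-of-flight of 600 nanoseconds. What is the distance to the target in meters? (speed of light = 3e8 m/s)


tof = 600 ns = 6e-07 s
dist = c * tof / 2
= 3e8 * 6e-07 / 2
= 90.0 m


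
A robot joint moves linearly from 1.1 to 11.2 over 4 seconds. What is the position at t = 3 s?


s = t/T = 3/4 = 0.75
p(t) = p0 + (pf-p0)*s
= 1.1 + (11.2 - 1.1) * 0.75
= 8.675


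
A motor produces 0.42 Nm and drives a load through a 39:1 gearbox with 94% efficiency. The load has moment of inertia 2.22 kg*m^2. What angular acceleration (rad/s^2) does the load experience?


tau_out = tau_motor * N * eta
= 0.42 * 39 * 0.94 = 15.3972 Nm
alpha = tau_out / I = 15.3972 / 2.22
= 6.9357 rad/s^2


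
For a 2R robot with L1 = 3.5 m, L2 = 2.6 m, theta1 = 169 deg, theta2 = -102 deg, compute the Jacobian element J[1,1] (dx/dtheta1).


J[1,1] = -L1*sin(t1) - L2*sin(t1+t2)
= -3.5*sin(169) - 2.6*sin(67)
= -3.0611


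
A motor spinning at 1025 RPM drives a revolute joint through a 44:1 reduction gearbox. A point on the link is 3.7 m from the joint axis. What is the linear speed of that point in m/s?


omega_motor = 1025 * 2*pi/60 = 107.3377 rad/s
omega_joint = omega_motor / 44 = 2.4395 rad/s
v = omega_joint * r = 2.4395 * 3.7
= 9.0261 m/s


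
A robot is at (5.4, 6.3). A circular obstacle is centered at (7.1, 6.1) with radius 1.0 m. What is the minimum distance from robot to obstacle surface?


center_dist = sqrt((5.4-7.1)^2 + (6.3-6.1)^2)
= sqrt(2.89 + 0.04)
= 1.7117
min_dist = center_dist - radius = 1.7117 - 1.0 = 0.7117 m


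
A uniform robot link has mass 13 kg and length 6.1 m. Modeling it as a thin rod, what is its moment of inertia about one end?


I = (1/3) * m * L^2
= (1/3) * 13 * 6.1^2
= 0.333333 * 13 * 37.21
= 161.2433 kg*m^2


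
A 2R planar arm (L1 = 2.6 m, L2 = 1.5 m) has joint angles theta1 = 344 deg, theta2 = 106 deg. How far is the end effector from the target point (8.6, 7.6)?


End effector via forward kinematics:
x = L1*cos(t1) + L2*cos(t1+t2) = 2.4993
y = L1*sin(t1) + L2*sin(t1+t2) = 0.7833
Distance to target:
d = sqrt((8.6 - 2.4993)^2 + (7.6 - 0.7833)^2)
= sqrt(37.2188 + 46.4668)
= 9.148 m


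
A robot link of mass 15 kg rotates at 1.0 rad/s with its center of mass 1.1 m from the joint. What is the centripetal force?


F = m * omega^2 * r
= 15 * 1.0^2 * 1.1
= 15 * 1.0 * 1.1
= 16.5 N


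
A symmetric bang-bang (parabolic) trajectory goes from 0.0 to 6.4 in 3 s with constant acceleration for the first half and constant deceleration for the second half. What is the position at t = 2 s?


Symmetric rest-to-rest: each phase covers (pf-p0)/2 in time T/2. 0.5*a*(T/2)^2 = (pf-p0)/2 => a = 4*(pf-p0)/T^2
a = 4*(6.4-0.0)/3^2 = 2.8444
t = 2 is in the deceleration phase (t > T/2).
p = pf - 0.5*a*(T-t)^2 = 6.4 - 0.5*2.8444*1^2
= 4.9778


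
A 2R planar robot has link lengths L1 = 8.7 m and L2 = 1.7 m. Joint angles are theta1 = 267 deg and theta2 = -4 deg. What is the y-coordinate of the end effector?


Convert angles to radians: theta1 = 4.66, theta2 = -0.0698
y = L1*sin(theta1) + L2*sin(theta1+theta2)
y = -8.6881 + -1.6873
y = -10.3754


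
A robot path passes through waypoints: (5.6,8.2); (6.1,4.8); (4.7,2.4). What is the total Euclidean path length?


Segment lengths:
  seg1 = sqrt((0.5)^2 + (-3.4)^2) = 3.4366
  seg2 = sqrt((-1.4)^2 + (-2.4)^2) = 2.7785
Total = 6.2151


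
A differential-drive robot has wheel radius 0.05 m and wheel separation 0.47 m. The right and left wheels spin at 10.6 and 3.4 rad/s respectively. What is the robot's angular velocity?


vR = r*wR = 0.05*10.6 = 0.53 m/s
vL = r*wL = 0.05*3.4 = 0.17 m/s
v = (vR+vL)/2 = 0.35 m/s
omega = (vR-vL)/L = 0.766 rad/s
angular velocity = 0.766 rad/s


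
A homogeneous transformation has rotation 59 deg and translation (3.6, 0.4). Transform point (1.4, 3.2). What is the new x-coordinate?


x' = cos(theta)*px - sin(theta)*py + tx
= 0.515*1.4 - 0.8572*3.2 + 3.6
= 1.5781


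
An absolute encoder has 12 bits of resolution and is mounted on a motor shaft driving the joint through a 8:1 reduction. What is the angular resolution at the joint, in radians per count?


counts = 2^12 = 4096
effective counts at joint = 4096 * 8 = 32768
resolution = 2*pi / 32768
= 1.9175e-04 rad/count


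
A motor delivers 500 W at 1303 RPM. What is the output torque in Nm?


omega = 1303 * 2*pi/60 = 136.4498 rad/s
tau = P / omega = 500 / 136.4498
= 3.6644 Nm


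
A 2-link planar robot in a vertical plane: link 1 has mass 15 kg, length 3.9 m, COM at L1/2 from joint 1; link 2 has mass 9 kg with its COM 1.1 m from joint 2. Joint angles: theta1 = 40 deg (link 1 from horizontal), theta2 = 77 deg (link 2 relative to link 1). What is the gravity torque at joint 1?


Horizontal distance from joint 1 to link-1 COM:
  x_c1 = (L1/2)*cos(t1) = 1.95 * 0.766 = 1.4938 m
Horizontal distance from joint 1 to link-2 COM:
  x_c2 = L1*cos(t1) + Lc2*cos(t1+t2)
       = 3.9*0.766 + 1.1*-0.454 = 2.4882 m
tau1 = m1*g*x_c1 + m2*g*x_c2
     = 15*9.81*1.4938 + 9*9.81*2.4882
     = 219.8107 + 219.6817
     = 439.4925 Nm


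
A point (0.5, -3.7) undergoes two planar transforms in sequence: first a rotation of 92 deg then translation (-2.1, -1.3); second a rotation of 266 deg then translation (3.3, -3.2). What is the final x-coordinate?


After transform 1:
x1 = cos(92)*0.5 - sin(92)*-3.7 + -2.1 = 1.5803
y1 = sin(92)*0.5 + cos(92)*-3.7 + -1.3 = -0.6712
After transform 2:
x2 = cos(266)*1.5803 - sin(266)*-0.6712 + 3.3
= 2.5202


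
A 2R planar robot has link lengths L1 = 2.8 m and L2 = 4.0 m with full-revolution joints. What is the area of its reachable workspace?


r_max = L1 + L2 = 6.8 m
r_min = |L1 - L2| = 1.2 m
Area = pi*(r_max^2 - r_min^2)
= pi*(46.24 - 1.44)
= pi * 44.8
= 140.7434 m^2


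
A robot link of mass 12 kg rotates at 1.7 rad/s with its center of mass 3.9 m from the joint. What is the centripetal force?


F = m * omega^2 * r
= 12 * 1.7^2 * 3.9
= 12 * 2.89 * 3.9
= 135.252 N


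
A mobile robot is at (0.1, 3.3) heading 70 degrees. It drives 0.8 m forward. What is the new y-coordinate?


y_new = y0 + d*sin(theta)
= 3.3 + 0.8*sin(70)
= 3.3 + 0.7518
= 4.0518


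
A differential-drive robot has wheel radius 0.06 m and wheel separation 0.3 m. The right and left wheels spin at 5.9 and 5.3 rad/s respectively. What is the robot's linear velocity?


vR = r*wR = 0.06*5.9 = 0.354 m/s
vL = r*wL = 0.06*5.3 = 0.318 m/s
v = (vR+vL)/2 = 0.336 m/s
omega = (vR-vL)/L = 0.12 rad/s
linear velocity = 0.336 m/s


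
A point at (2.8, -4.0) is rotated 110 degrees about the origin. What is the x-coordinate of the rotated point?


x' = x*cos(theta) - y*sin(theta)
cos(110 deg) = -0.342, sin(110 deg) = 0.9397
x' = 2.8 * -0.342 - -4.0 * 0.9397
= -0.9577 - -3.7588
= 2.8011


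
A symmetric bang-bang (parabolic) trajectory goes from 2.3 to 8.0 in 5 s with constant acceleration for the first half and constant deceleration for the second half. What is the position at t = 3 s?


Symmetric rest-to-rest: each phase covers (pf-p0)/2 in time T/2. 0.5*a*(T/2)^2 = (pf-p0)/2 => a = 4*(pf-p0)/T^2
a = 4*(8.0-2.3)/5^2 = 0.912
t = 3 is in the deceleration phase (t > T/2).
p = pf - 0.5*a*(T-t)^2 = 8.0 - 0.5*0.912*2^2
= 6.176


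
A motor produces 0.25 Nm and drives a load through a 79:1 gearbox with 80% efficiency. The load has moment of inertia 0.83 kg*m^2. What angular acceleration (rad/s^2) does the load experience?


tau_out = tau_motor * N * eta
= 0.25 * 79 * 0.8 = 15.8 Nm
alpha = tau_out / I = 15.8 / 0.83
= 19.0361 rad/s^2


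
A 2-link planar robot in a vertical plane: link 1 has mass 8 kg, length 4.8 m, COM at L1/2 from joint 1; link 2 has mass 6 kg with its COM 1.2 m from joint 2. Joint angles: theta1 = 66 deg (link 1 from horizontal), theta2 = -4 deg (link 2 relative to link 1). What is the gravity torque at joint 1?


Horizontal distance from joint 1 to link-1 COM:
  x_c1 = (L1/2)*cos(t1) = 2.4 * 0.4067 = 0.9762 m
Horizontal distance from joint 1 to link-2 COM:
  x_c2 = L1*cos(t1) + Lc2*cos(t1+t2)
       = 4.8*0.4067 + 1.2*0.4695 = 2.5157 m
tau1 = m1*g*x_c1 + m2*g*x_c2
     = 8*9.81*0.9762 + 6*9.81*2.5157
     = 76.6097 + 148.0742
     = 224.6839 Nm


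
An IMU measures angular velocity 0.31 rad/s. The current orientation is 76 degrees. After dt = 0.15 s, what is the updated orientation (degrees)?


delta_theta = w * dt = 0.31 * 0.15 = 0.0465 rad
= 2.6643 deg
theta_new = 76 + 2.6643 = 78.6643 deg


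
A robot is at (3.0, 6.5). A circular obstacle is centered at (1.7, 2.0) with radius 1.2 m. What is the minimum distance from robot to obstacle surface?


center_dist = sqrt((3.0-1.7)^2 + (6.5-2.0)^2)
= sqrt(1.69 + 20.25)
= 4.684
min_dist = center_dist - radius = 4.684 - 1.2 = 3.484 m


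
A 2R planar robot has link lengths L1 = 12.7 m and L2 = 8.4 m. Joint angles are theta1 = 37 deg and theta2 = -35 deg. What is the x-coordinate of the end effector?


Convert angles to radians: theta1 = 0.6458, theta2 = -0.6109
x = L1*cos(theta1) + L2*cos(theta1+theta2)
x = 10.1427 + 8.3949
x = 18.5376


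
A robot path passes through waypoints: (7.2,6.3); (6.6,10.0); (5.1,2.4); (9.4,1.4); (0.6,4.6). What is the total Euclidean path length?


Segment lengths:
  seg1 = sqrt((-0.6)^2 + (3.7)^2) = 3.7483
  seg2 = sqrt((-1.5)^2 + (-7.6)^2) = 7.7466
  seg3 = sqrt((4.3)^2 + (-1.0)^2) = 4.4147
  seg4 = sqrt((-8.8)^2 + (3.2)^2) = 9.3638
Total = 25.2735


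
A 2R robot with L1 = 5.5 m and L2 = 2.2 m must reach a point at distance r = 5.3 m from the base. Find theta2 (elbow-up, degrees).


cos(theta2) = (r^2 - L1^2 - L2^2) / (2*L1*L2)
cos(theta2) = (28.09 - 30.25 - 4.84) / 24.2
cos(theta2) = -0.289256
theta2 = 106.8134 degrees


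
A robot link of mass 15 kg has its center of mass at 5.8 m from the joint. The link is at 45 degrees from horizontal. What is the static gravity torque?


tau = m*g*L*cos(angle)
= 15 * 9.81 * 5.8 * cos(45 deg)
= 15 * 9.81 * 5.8 * 0.7071
= 603.4944 Nm


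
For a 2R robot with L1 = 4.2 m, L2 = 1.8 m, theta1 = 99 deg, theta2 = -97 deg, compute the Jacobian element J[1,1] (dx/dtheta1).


J[1,1] = -L1*sin(t1) - L2*sin(t1+t2)
= -4.2*sin(99) - 1.8*sin(2)
= -4.2111


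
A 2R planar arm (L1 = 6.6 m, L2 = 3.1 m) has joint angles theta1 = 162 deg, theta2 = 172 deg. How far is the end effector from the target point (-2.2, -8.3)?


End effector via forward kinematics:
x = L1*cos(t1) + L2*cos(t1+t2) = -3.4907
y = L1*sin(t1) + L2*sin(t1+t2) = 0.6806
Distance to target:
d = sqrt((-2.2 - -3.4907)^2 + (-8.3 - 0.6806)^2)
= sqrt(1.6659 + 80.6505)
= 9.0728 m


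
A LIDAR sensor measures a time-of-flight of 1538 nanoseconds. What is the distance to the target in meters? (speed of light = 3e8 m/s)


tof = 1538 ns = 1.538e-06 s
dist = c * tof / 2
= 3e8 * 1.538e-06 / 2
= 230.7 m


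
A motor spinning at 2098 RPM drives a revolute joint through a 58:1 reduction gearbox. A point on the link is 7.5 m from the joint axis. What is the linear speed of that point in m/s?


omega_motor = 2098 * 2*pi/60 = 219.702 rad/s
omega_joint = omega_motor / 58 = 3.788 rad/s
v = omega_joint * r = 3.788 * 7.5
= 28.4097 m/s


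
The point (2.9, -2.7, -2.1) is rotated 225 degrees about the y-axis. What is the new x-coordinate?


Rotation about y-axis: x' = x*cos(theta) + z*sin(theta)
= 2.9 * -0.7071 + -2.1 * -0.7071
= -0.5657


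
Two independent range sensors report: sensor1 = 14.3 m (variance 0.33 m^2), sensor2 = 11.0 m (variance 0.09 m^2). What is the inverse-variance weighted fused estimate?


w1 = (1/var1) / (1/var1 + 1/var2)
   = 3.0303 / (3.0303 + 11.1111) = 0.2143
w2 = 1 - w1 = 0.7857
fused = w1*s1 + w2*s2 = 3.0643 + 8.6429
= 11.7071 m


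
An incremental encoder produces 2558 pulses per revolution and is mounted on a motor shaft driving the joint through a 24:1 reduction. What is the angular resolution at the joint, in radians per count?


counts per rev = 2558
effective counts at joint = 2558 * 24 = 61392
resolution = 2*pi / 61392
= 1.0235e-04 rad/count


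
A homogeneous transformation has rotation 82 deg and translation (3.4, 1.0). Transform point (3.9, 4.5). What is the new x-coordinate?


x' = cos(theta)*px - sin(theta)*py + tx
= 0.1392*3.9 - 0.9903*4.5 + 3.4
= -0.5134


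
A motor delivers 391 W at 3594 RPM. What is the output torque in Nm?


omega = 3594 * 2*pi/60 = 376.3628 rad/s
tau = P / omega = 391 / 376.3628
= 1.0389 Nm


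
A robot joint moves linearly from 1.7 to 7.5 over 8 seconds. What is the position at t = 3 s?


s = t/T = 3/8 = 0.375
p(t) = p0 + (pf-p0)*s
= 1.7 + (7.5 - 1.7) * 0.375
= 3.875


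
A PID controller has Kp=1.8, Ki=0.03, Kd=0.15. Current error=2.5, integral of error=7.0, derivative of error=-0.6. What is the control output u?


u = Kp*e + Ki*int(e) + Kd*de/dt
= 1.8*2.5 + 0.03*7.0 + 0.15*(-0.6)
= 4.5 + 0.21 + -0.09
= 4.62


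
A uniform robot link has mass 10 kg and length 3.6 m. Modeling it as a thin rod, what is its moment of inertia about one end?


I = (1/3) * m * L^2
= (1/3) * 10 * 3.6^2
= 0.333333 * 10 * 12.96
= 43.2 kg*m^2


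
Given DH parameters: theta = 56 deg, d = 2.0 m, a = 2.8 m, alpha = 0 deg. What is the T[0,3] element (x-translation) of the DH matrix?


T[0,3] = a * cos(theta)
= 2.8 * cos(56 deg)
= 2.8 * 0.5592
= 1.5657


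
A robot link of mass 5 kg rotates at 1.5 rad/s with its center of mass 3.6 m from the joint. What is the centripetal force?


F = m * omega^2 * r
= 5 * 1.5^2 * 3.6
= 5 * 2.25 * 3.6
= 40.5 N


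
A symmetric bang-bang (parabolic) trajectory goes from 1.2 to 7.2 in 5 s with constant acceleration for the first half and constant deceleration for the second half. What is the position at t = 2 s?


Symmetric rest-to-rest: each phase covers (pf-p0)/2 in time T/2. 0.5*a*(T/2)^2 = (pf-p0)/2 => a = 4*(pf-p0)/T^2
a = 4*(7.2-1.2)/5^2 = 0.96
t = 2 is in the acceleration phase (t <= T/2).
p = p0 + 0.5*a*t^2 = 1.2 + 0.5*0.96*2^2
= 3.12


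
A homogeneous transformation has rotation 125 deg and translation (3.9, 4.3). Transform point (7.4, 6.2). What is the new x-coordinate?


x' = cos(theta)*px - sin(theta)*py + tx
= -0.5736*7.4 - 0.8192*6.2 + 3.9
= -5.4232


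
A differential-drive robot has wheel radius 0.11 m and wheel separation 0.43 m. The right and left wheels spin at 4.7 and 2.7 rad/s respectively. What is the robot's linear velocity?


vR = r*wR = 0.11*4.7 = 0.517 m/s
vL = r*wL = 0.11*2.7 = 0.297 m/s
v = (vR+vL)/2 = 0.407 m/s
omega = (vR-vL)/L = 0.5116 rad/s
linear velocity = 0.407 m/s


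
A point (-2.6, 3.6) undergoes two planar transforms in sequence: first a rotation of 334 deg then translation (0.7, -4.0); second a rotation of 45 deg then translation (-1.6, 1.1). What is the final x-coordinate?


After transform 1:
x1 = cos(334)*-2.6 - sin(334)*3.6 + 0.7 = -0.0587
y1 = sin(334)*-2.6 + cos(334)*3.6 + -4.0 = 0.3754
After transform 2:
x2 = cos(45)*-0.0587 - sin(45)*0.3754 + -1.6
= -1.907


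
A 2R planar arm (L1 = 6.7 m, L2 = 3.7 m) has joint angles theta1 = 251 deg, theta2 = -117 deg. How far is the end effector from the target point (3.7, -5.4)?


End effector via forward kinematics:
x = L1*cos(t1) + L2*cos(t1+t2) = -4.7515
y = L1*sin(t1) + L2*sin(t1+t2) = -3.6734
Distance to target:
d = sqrt((3.7 - -4.7515)^2 + (-5.4 - -3.6734)^2)
= sqrt(71.4286 + 2.9811)
= 8.6261 m


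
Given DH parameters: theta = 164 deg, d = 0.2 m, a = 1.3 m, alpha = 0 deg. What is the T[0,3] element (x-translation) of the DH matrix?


T[0,3] = a * cos(theta)
= 1.3 * cos(164 deg)
= 1.3 * -0.9613
= -1.2496


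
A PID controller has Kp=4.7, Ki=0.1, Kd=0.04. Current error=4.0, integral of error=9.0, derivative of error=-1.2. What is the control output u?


u = Kp*e + Ki*int(e) + Kd*de/dt
= 4.7*4.0 + 0.1*9.0 + 0.04*(-1.2)
= 18.8 + 0.9 + -0.048
= 19.652


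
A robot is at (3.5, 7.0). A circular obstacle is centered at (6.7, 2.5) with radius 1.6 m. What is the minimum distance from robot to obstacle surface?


center_dist = sqrt((3.5-6.7)^2 + (7.0-2.5)^2)
= sqrt(10.24 + 20.25)
= 5.5218
min_dist = center_dist - radius = 5.5218 - 1.6 = 3.9218 m


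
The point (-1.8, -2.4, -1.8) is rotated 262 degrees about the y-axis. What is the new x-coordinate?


Rotation about y-axis: x' = x*cos(theta) + z*sin(theta)
= -1.8 * -0.1392 + -1.8 * -0.9903
= 2.033


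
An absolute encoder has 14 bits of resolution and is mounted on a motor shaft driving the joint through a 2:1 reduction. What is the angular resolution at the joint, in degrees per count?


counts = 2^14 = 16384
effective counts at joint = 16384 * 2 = 32768
resolution = 360 / 32768
= 0.011 deg/count


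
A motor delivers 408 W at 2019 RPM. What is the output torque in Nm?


omega = 2019 * 2*pi/60 = 211.4292 rad/s
tau = P / omega = 408 / 211.4292
= 1.9297 Nm


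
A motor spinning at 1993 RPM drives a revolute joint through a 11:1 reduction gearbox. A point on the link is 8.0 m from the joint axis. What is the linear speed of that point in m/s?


omega_motor = 1993 * 2*pi/60 = 208.7065 rad/s
omega_joint = omega_motor / 11 = 18.9733 rad/s
v = omega_joint * r = 18.9733 * 8.0
= 151.7865 m/s


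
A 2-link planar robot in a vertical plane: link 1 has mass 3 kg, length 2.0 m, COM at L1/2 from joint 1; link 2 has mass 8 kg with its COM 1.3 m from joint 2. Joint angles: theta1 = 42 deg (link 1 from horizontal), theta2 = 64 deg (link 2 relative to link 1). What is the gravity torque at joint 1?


Horizontal distance from joint 1 to link-1 COM:
  x_c1 = (L1/2)*cos(t1) = 1.0 * 0.7431 = 0.7431 m
Horizontal distance from joint 1 to link-2 COM:
  x_c2 = L1*cos(t1) + Lc2*cos(t1+t2)
       = 2.0*0.7431 + 1.3*-0.2756 = 1.128 m
tau1 = m1*g*x_c1 + m2*g*x_c2
     = 3*9.81*0.7431 + 8*9.81*1.128
     = 21.8708 + 88.5224
     = 110.3931 Nm


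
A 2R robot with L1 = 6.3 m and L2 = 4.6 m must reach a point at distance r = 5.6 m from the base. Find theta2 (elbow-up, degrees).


cos(theta2) = (r^2 - L1^2 - L2^2) / (2*L1*L2)
cos(theta2) = (31.36 - 39.69 - 21.16) / 57.96
cos(theta2) = -0.508799
theta2 = 120.5839 degrees


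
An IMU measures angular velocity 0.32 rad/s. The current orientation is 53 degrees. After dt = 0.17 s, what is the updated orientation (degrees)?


delta_theta = w * dt = 0.32 * 0.17 = 0.0544 rad
= 3.1169 deg
theta_new = 53 + 3.1169 = 56.1169 deg


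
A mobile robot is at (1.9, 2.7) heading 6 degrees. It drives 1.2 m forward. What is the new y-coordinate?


y_new = y0 + d*sin(theta)
= 2.7 + 1.2*sin(6)
= 2.7 + 0.1254
= 2.8254


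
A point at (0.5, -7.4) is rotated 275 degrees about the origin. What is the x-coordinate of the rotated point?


x' = x*cos(theta) - y*sin(theta)
cos(275 deg) = 0.0872, sin(275 deg) = -0.9962
x' = 0.5 * 0.0872 - -7.4 * -0.9962
= 0.0436 - 7.3718
= -7.3283


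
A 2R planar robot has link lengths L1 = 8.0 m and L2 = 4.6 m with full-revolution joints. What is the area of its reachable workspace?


r_max = L1 + L2 = 12.6 m
r_min = |L1 - L2| = 3.4 m
Area = pi*(r_max^2 - r_min^2)
= pi*(158.76 - 11.56)
= pi * 147.2
= 462.4424 m^2


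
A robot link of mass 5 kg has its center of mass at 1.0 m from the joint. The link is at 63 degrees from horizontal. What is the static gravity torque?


tau = m*g*L*cos(angle)
= 5 * 9.81 * 1.0 * cos(63 deg)
= 5 * 9.81 * 1.0 * 0.454
= 22.2682 Nm


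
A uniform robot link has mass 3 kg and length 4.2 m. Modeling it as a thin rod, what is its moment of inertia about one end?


I = (1/3) * m * L^2
= (1/3) * 3 * 4.2^2
= 0.333333 * 3 * 17.64
= 17.64 kg*m^2


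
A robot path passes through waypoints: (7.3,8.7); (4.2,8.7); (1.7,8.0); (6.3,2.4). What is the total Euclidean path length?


Segment lengths:
  seg1 = sqrt((-3.1)^2 + (0.0)^2) = 3.1
  seg2 = sqrt((-2.5)^2 + (-0.7)^2) = 2.5962
  seg3 = sqrt((4.6)^2 + (-5.6)^2) = 7.2471
Total = 12.9432


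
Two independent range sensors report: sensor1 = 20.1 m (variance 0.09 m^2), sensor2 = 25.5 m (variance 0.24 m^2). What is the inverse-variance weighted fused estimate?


w1 = (1/var1) / (1/var1 + 1/var2)
   = 11.1111 / (11.1111 + 4.1667) = 0.7273
w2 = 1 - w1 = 0.2727
fused = w1*s1 + w2*s2 = 14.6182 + 6.9545
= 21.5727 m
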